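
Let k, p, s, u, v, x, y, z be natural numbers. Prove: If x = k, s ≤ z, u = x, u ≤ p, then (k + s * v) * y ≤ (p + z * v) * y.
Since u = x and x = k, u = k. u ≤ p, so k ≤ p. From s ≤ z, by multiplying by a non-negative, s * v ≤ z * v. k ≤ p, so k + s * v ≤ p + z * v. By multiplying by a non-negative, (k + s * v) * y ≤ (p + z * v) * y.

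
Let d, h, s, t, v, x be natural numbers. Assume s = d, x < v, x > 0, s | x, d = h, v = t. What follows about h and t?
h < t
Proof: s = d and d = h, so s = h. s | x and x > 0, thus s ≤ x. Since v = t and x < v, x < t. Since s ≤ x, s < t. s = h, so h < t.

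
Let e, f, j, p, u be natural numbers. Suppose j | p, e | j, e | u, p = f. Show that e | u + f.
p = f and j | p, thus j | f. Since e | j, e | f. e | u, so e | u + f.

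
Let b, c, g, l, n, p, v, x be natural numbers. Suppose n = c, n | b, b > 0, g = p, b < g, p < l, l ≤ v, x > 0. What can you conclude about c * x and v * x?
c * x < v * x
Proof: Since n | b and b > 0, n ≤ b. g = p and b < g, hence b < p. Since n ≤ b, n < p. Because p < l and l ≤ v, p < v. Since n < p, n < v. Since n = c, c < v. Since x > 0, c * x < v * x.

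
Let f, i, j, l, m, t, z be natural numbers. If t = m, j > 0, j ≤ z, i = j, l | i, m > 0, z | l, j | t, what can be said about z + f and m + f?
z + f ≤ m + f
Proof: i = j and l | i, thus l | j. z | l, so z | j. Since j > 0, z ≤ j. Since j ≤ z, j = z. t = m and j | t, thus j | m. m > 0, so j ≤ m. From j = z, z ≤ m. Then z + f ≤ m + f.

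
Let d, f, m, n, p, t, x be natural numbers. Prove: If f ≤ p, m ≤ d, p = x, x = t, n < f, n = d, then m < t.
From p = x and x = t, p = t. n = d and n < f, thus d < f. Since f ≤ p, d < p. Since p = t, d < t. m ≤ d, so m < t.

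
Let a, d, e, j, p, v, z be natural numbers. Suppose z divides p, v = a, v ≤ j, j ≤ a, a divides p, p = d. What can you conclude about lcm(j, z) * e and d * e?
lcm(j, z) * e divides d * e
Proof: v = a and v ≤ j, hence a ≤ j. j ≤ a, so a = j. Since a divides p, j divides p. z divides p, so lcm(j, z) divides p. p = d, so lcm(j, z) divides d. Then lcm(j, z) * e divides d * e.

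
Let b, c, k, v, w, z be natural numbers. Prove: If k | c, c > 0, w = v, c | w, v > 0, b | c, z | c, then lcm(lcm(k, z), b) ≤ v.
Because k | c and z | c, lcm(k, z) | c. Since b | c, lcm(lcm(k, z), b) | c. Since c > 0, lcm(lcm(k, z), b) ≤ c. Because w = v and c | w, c | v. v > 0, so c ≤ v. From lcm(lcm(k, z), b) ≤ c, lcm(lcm(k, z), b) ≤ v.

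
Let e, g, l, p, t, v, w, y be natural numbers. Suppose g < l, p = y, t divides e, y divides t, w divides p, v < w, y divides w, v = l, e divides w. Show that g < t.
p = y and w divides p, so w divides y. Since y divides w, y = w. y divides t, so w divides t. Because t divides e and e divides w, t divides w. Since w divides t, w = t. Because v = l and v < w, l < w. g < l, so g < w. w = t, so g < t.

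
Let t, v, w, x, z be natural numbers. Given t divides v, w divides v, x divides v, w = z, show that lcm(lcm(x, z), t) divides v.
Since w = z and w divides v, z divides v. x divides v, so lcm(x, z) divides v. t divides v, so lcm(lcm(x, z), t) divides v.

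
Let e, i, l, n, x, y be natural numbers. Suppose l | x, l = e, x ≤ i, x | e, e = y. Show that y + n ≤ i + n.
Since l = e and l | x, e | x. x | e, so x = e. Because e = y, x = y. Since x ≤ i, y ≤ i. Then y + n ≤ i + n.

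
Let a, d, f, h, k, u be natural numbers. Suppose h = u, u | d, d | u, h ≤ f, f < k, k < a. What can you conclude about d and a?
d < a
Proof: u | d and d | u, so u = d. h = u, so h = d. h ≤ f, so d ≤ f. f < k and k < a, therefore f < a. d ≤ f, so d < a.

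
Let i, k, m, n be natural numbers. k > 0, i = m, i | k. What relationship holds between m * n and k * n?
m * n ≤ k * n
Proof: Since i = m and i | k, m | k. k > 0, so m ≤ k. Then m * n ≤ k * n.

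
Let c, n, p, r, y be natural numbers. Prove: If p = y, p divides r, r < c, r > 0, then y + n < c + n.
From p divides r and r > 0, p ≤ r. Since p = y, y ≤ r. Because r < c, y < c. Then y + n < c + n.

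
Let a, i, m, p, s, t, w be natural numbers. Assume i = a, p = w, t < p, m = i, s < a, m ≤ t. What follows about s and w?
s < w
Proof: m = i and i = a, hence m = a. m ≤ t and t < p, thus m < p. m = a, so a < p. Since p = w, a < w. Since s < a, s < w.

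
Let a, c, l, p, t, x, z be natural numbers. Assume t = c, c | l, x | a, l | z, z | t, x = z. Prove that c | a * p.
t = c and z | t, hence z | c. c | l and l | z, therefore c | z. From z | c, z = c. x = z, so x = c. x | a, so c | a. Then c | a * p.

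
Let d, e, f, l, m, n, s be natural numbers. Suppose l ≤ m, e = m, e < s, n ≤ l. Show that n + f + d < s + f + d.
e = m and e < s, so m < s. Since l ≤ m, l < s. n ≤ l, so n < s. Then n + f < s + f. Then n + f + d < s + f + d.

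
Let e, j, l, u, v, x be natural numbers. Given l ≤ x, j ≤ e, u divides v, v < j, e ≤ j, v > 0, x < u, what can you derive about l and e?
l < e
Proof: l ≤ x and x < u, hence l < u. Because u divides v and v > 0, u ≤ v. l < u, so l < v. From j ≤ e and e ≤ j, j = e. v < j, so v < e. l < v, so l < e.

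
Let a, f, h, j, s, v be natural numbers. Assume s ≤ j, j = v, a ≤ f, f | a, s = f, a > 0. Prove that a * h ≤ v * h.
From f | a and a > 0, f ≤ a. From a ≤ f, f = a. j = v and s ≤ j, hence s ≤ v. Since s = f, f ≤ v. Since f = a, a ≤ v. Then a * h ≤ v * h.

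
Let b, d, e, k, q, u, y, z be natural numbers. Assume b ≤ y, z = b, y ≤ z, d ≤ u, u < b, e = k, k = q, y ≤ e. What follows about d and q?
d < q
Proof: Since z = b and y ≤ z, y ≤ b. Since b ≤ y, b = y. Since d ≤ u and u < b, d < b. b = y, so d < y. e = k and k = q, thus e = q. Since y ≤ e, y ≤ q. Since d < y, d < q.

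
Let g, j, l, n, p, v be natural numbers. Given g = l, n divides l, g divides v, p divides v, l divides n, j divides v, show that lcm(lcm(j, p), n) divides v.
Because j divides v and p divides v, lcm(j, p) divides v. l divides n and n divides l, thus l = n. Since g = l, g = n. From g divides v, n divides v. Because lcm(j, p) divides v, lcm(lcm(j, p), n) divides v.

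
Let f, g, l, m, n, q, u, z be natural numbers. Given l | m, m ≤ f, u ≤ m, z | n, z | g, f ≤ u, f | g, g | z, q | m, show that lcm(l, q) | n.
From l | m and q | m, lcm(l, q) | m. f ≤ u and u ≤ m, thus f ≤ m. m ≤ f, so f = m. Since g | z and z | g, g = z. f | g, so f | z. f = m, so m | z. Since lcm(l, q) | m, lcm(l, q) | z. z | n, so lcm(l, q) | n.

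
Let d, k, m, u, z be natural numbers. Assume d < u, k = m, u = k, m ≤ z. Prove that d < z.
u = k and d < u, thus d < k. k = m, so d < m. Since m ≤ z, d < z.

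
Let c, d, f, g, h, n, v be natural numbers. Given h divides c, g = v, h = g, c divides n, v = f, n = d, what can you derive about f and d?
f divides d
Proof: Because g = v and v = f, g = f. h divides c and c divides n, therefore h divides n. n = d, so h divides d. Because h = g, g divides d. Since g = f, f divides d.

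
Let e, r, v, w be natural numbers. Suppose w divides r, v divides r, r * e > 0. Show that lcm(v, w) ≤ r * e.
Because v divides r and w divides r, lcm(v, w) divides r. Then lcm(v, w) divides r * e. r * e > 0, so lcm(v, w) ≤ r * e.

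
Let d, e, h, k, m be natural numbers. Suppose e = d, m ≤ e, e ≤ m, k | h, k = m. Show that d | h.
Since m ≤ e and e ≤ m, m = e. Since e = d, m = d. k = m and k | h, so m | h. Because m = d, d | h.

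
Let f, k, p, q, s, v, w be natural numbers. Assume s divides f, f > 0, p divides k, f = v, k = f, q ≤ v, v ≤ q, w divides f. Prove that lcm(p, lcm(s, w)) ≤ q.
Since v ≤ q and q ≤ v, v = q. Since f = v, f = q. Because k = f and p divides k, p divides f. s divides f and w divides f, hence lcm(s, w) divides f. p divides f, so lcm(p, lcm(s, w)) divides f. Since f > 0, lcm(p, lcm(s, w)) ≤ f. Because f = q, lcm(p, lcm(s, w)) ≤ q.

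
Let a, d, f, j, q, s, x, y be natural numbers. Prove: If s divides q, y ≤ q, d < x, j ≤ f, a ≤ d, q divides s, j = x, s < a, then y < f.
q divides s and s divides q, so q = s. Since y ≤ q, y ≤ s. s < a and a ≤ d, therefore s < d. y ≤ s, so y < d. From j = x and j ≤ f, x ≤ f. Since d < x, d < f. Since y < d, y < f.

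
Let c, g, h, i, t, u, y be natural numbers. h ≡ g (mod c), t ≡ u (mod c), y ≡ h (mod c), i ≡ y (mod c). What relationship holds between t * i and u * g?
t * i ≡ u * g (mod c)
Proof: i ≡ y (mod c) and y ≡ h (mod c), thus i ≡ h (mod c). Since h ≡ g (mod c), i ≡ g (mod c). Since t ≡ u (mod c), by multiplying congruences, t * i ≡ u * g (mod c).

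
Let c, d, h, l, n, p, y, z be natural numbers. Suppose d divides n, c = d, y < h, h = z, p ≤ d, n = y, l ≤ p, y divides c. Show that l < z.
n = y and d divides n, hence d divides y. c = d and y divides c, so y divides d. d divides y, so d = y. From l ≤ p and p ≤ d, l ≤ d. d = y, so l ≤ y. Since y < h, l < h. Because h = z, l < z.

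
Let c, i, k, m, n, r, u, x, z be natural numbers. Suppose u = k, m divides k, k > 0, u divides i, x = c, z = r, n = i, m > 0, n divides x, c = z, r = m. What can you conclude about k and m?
k = m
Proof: c = z and z = r, so c = r. From r = m, c = m. x = c and n divides x, hence n divides c. c = m, so n divides m. n = i, so i divides m. u divides i, so u divides m. Since m > 0, u ≤ m. Since u = k, k ≤ m. m divides k and k > 0, therefore m ≤ k. Since k ≤ m, k = m.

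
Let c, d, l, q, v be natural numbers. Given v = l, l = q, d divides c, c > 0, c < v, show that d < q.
v = l and l = q, thus v = q. d divides c and c > 0, so d ≤ c. From c < v, d < v. v = q, so d < q.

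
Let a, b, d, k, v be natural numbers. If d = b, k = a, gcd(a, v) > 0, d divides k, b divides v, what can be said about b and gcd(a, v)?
b ≤ gcd(a, v)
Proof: k = a and d divides k, so d divides a. d = b, so b divides a. Since b divides v, b divides gcd(a, v). gcd(a, v) > 0, so b ≤ gcd(a, v).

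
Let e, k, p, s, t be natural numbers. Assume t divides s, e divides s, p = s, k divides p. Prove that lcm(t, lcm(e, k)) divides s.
Since p = s and k divides p, k divides s. From e divides s, lcm(e, k) divides s. Since t divides s, lcm(t, lcm(e, k)) divides s.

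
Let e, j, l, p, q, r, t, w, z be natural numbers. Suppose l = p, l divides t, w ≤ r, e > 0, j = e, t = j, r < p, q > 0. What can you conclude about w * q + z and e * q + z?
w * q + z < e * q + z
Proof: Since w ≤ r and r < p, w < p. t = j and j = e, thus t = e. l = p and l divides t, thus p divides t. Because t = e, p divides e. Since e > 0, p ≤ e. From w < p, w < e. Since q > 0, by multiplying by a positive, w * q < e * q. Then w * q + z < e * q + z.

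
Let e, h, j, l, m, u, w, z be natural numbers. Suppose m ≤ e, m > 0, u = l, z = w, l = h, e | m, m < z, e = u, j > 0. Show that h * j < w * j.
From e | m and m > 0, e ≤ m. Because m ≤ e, m = e. Because e = u, m = u. z = w and m < z, therefore m < w. Since m = u, u < w. u = l, so l < w. l = h, so h < w. Since j > 0, h * j < w * j.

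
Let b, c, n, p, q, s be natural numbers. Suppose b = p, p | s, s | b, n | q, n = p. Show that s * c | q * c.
b = p and s | b, hence s | p. p | s, so p = s. n = p, so n = s. n | q, so s | q. Then s * c | q * c.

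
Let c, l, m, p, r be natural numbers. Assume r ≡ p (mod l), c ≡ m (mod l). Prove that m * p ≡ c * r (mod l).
c ≡ m (mod l) and r ≡ p (mod l), therefore c * r ≡ m * p (mod l). Then m * p ≡ c * r (mod l).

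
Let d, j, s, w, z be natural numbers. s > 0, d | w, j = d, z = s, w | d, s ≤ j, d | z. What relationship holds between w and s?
w = s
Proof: w | d and d | w, so w = d. z = s and d | z, therefore d | s. s > 0, so d ≤ s. Because j = d and s ≤ j, s ≤ d. d ≤ s, so d = s. Since w = d, w = s.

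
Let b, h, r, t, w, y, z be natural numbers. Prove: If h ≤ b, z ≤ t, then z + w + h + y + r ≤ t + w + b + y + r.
z ≤ t, hence z + w ≤ t + w. From h ≤ b, h + y ≤ b + y. z + w ≤ t + w, so z + w + h + y ≤ t + w + b + y. Then z + w + h + y + r ≤ t + w + b + y + r.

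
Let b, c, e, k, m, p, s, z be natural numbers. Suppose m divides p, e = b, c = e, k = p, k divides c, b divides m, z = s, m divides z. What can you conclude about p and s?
p divides s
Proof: k = p and k divides c, so p divides c. Since c = e, p divides e. e = b, so p divides b. Since b divides m, p divides m. m divides p, so m = p. z = s and m divides z, therefore m divides s. m = p, so p divides s.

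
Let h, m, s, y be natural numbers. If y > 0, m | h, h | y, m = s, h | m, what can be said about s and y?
s ≤ y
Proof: From h | m and m | h, h = m. m = s, so h = s. From h | y and y > 0, h ≤ y. Since h = s, s ≤ y.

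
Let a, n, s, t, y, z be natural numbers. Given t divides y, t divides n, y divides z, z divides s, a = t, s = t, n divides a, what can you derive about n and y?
n = y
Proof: s = t and z divides s, so z divides t. Because y divides z, y divides t. Since t divides y, y = t. a = t and n divides a, thus n divides t. t divides n, so t = n. y = t, so y = n. Then n = y.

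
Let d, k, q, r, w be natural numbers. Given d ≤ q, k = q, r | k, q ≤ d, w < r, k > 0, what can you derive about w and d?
w < d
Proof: q ≤ d and d ≤ q, thus q = d. k = q, so k = d. Because r | k and k > 0, r ≤ k. k = d, so r ≤ d. w < r, so w < d.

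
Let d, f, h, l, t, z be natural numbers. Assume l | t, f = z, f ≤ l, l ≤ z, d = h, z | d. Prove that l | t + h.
f = z and f ≤ l, thus z ≤ l. Because l ≤ z, z = l. From d = h and z | d, z | h. Since z = l, l | h. Since l | t, l | t + h.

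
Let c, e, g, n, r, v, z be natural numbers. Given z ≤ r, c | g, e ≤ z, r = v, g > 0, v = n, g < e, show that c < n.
c | g and g > 0, thus c ≤ g. g < e, so c < e. Since e ≤ z, c < z. r = v and v = n, therefore r = n. Since z ≤ r, z ≤ n. Because c < z, c < n.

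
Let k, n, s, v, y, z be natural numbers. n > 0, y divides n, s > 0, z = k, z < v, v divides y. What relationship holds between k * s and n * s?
k * s < n * s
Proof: Because v divides y and y divides n, v divides n. n > 0, so v ≤ n. z < v, so z < n. From z = k, k < n. From s > 0, by multiplying by a positive, k * s < n * s.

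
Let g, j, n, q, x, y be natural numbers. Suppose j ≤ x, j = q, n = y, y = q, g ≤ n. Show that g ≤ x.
n = y and g ≤ n, therefore g ≤ y. Since y = q, g ≤ q. j = q and j ≤ x, thus q ≤ x. g ≤ q, so g ≤ x.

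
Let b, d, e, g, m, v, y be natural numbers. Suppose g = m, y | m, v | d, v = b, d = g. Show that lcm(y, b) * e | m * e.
d = g and g = m, hence d = m. v = b and v | d, therefore b | d. d = m, so b | m. y | m, so lcm(y, b) | m. Then lcm(y, b) * e | m * e.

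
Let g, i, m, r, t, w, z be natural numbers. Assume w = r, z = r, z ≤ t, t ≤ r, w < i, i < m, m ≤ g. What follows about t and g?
t < g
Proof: From z = r and z ≤ t, r ≤ t. t ≤ r, so r = t. w = r, so w = t. Since i < m and m ≤ g, i < g. Since w < i, w < g. Since w = t, t < g.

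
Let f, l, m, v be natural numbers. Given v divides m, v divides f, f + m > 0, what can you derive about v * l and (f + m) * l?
v * l ≤ (f + m) * l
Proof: From v divides f and v divides m, v divides f + m. f + m > 0, so v ≤ f + m. By multiplying by a non-negative, v * l ≤ (f + m) * l.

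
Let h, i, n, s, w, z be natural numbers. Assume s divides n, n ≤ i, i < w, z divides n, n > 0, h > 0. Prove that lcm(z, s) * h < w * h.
From z divides n and s divides n, lcm(z, s) divides n. From n > 0, lcm(z, s) ≤ n. n ≤ i and i < w, so n < w. Since lcm(z, s) ≤ n, lcm(z, s) < w. Combining with h > 0, by multiplying by a positive, lcm(z, s) * h < w * h.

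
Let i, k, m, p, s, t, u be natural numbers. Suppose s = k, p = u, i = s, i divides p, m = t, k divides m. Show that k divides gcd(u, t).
i = s and i divides p, hence s divides p. p = u, so s divides u. Since s = k, k divides u. m = t and k divides m, therefore k divides t. k divides u, so k divides gcd(u, t).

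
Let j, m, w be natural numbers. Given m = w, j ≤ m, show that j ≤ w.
From m = w and j ≤ m, by substitution, j ≤ w.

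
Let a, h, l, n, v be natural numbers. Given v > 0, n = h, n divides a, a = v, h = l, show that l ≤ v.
From a = v and n divides a, n divides v. n = h, so h divides v. Since v > 0, h ≤ v. Because h = l, l ≤ v.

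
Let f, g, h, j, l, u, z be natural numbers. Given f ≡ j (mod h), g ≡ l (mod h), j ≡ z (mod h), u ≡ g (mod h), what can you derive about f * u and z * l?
f * u ≡ z * l (mod h)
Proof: f ≡ j (mod h) and j ≡ z (mod h), hence f ≡ z (mod h). u ≡ g (mod h) and g ≡ l (mod h), so u ≡ l (mod h). f ≡ z (mod h), so f * u ≡ z * l (mod h).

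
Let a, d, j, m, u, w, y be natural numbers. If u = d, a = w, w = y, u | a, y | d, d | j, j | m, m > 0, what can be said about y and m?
y ≤ m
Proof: Because a = w and w = y, a = y. Since u | a, u | y. Because u = d, d | y. Since y | d, d = y. From d | j and j | m, d | m. m > 0, so d ≤ m. d = y, so y ≤ m.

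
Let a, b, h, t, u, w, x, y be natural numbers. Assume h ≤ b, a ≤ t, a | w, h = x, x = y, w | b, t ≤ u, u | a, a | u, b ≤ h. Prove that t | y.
Because u | a and a | u, u = a. t ≤ u, so t ≤ a. a ≤ t, so a = t. Because b ≤ h and h ≤ b, b = h. h = x, so b = x. x = y, so b = y. Because a | w and w | b, a | b. b = y, so a | y. From a = t, t | y.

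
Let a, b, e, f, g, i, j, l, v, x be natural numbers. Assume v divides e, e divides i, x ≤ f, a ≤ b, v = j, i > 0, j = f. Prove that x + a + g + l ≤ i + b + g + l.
From v = j and j = f, v = f. v divides e and e divides i, so v divides i. Since v = f, f divides i. Since i > 0, f ≤ i. x ≤ f, so x ≤ i. a ≤ b, so x + a ≤ i + b. Then x + a + g ≤ i + b + g. Then x + a + g + l ≤ i + b + g + l.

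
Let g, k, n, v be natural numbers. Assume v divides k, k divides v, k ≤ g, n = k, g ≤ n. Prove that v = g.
Since v divides k and k divides v, v = k. n = k and g ≤ n, thus g ≤ k. Since k ≤ g, k = g. From v = k, v = g.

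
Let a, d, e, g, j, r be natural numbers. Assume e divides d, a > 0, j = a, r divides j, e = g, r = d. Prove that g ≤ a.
j = a and r divides j, therefore r divides a. r = d, so d divides a. From e divides d, e divides a. Because a > 0, e ≤ a. e = g, so g ≤ a.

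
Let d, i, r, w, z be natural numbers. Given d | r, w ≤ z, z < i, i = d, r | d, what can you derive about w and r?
w < r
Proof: d | r and r | d, thus d = r. i = d, so i = r. Since w ≤ z and z < i, w < i. i = r, so w < r.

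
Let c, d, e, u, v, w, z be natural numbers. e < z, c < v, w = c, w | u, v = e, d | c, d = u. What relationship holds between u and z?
u < z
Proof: From w = c and w | u, c | u. d = u and d | c, hence u | c. Since c | u, c = u. Because v = e and c < v, c < e. c = u, so u < e. Since e < z, u < z.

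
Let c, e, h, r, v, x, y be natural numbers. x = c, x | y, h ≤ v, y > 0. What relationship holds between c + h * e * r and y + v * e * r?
c + h * e * r ≤ y + v * e * r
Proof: x = c and x | y, so c | y. y > 0, so c ≤ y. Because h ≤ v, h * e ≤ v * e. Then h * e * r ≤ v * e * r. Since c ≤ y, c + h * e * r ≤ y + v * e * r.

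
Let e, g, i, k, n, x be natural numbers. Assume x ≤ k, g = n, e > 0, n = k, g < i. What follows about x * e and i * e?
x * e < i * e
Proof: g = n and n = k, thus g = k. Since g < i, k < i. Since x ≤ k, x < i. e > 0, so x * e < i * e.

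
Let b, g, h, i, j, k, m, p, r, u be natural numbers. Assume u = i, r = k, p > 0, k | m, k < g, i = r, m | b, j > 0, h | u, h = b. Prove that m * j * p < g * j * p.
u = i and i = r, hence u = r. r = k, so u = k. Because h = b and h | u, b | u. u = k, so b | k. m | b, so m | k. Since k | m, k = m. Since k < g, m < g. j > 0, so m * j < g * j. Because p > 0, m * j * p < g * j * p.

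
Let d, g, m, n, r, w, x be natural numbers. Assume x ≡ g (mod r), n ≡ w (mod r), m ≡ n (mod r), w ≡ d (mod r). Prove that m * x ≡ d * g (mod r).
m ≡ n (mod r) and n ≡ w (mod r), thus m ≡ w (mod r). Since w ≡ d (mod r), m ≡ d (mod r). Since x ≡ g (mod r), m * x ≡ d * g (mod r).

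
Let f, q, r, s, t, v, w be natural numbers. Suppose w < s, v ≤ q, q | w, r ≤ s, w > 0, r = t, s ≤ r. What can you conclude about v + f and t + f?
v + f < t + f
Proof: s ≤ r and r ≤ s, thus s = r. r = t, so s = t. Since q | w and w > 0, q ≤ w. v ≤ q, so v ≤ w. From w < s, v < s. s = t, so v < t. Then v + f < t + f.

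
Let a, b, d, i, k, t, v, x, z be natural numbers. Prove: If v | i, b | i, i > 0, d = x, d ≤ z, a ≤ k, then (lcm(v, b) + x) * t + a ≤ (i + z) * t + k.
Because v | i and b | i, lcm(v, b) | i. Because i > 0, lcm(v, b) ≤ i. Since d = x and d ≤ z, x ≤ z. lcm(v, b) ≤ i, so lcm(v, b) + x ≤ i + z. Then (lcm(v, b) + x) * t ≤ (i + z) * t. Since a ≤ k, (lcm(v, b) + x) * t + a ≤ (i + z) * t + k.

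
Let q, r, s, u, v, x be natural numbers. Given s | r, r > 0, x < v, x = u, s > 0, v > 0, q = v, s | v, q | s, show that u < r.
q = v and q | s, hence v | s. Because s > 0, v ≤ s. Since s | v and v > 0, s ≤ v. v ≤ s, so v = s. x < v, so x < s. From s | r and r > 0, s ≤ r. x < s, so x < r. From x = u, u < r.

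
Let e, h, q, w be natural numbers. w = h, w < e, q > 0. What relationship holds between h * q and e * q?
h * q < e * q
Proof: Since w = h and w < e, h < e. Since q > 0, by multiplying by a positive, h * q < e * q.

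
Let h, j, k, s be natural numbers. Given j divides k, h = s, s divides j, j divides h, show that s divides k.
h = s and j divides h, so j divides s. Since s divides j, j = s. j divides k, so s divides k.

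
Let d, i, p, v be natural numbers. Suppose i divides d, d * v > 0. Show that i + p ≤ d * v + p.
Since i divides d, i divides d * v. Since d * v > 0, i ≤ d * v. Then i + p ≤ d * v + p.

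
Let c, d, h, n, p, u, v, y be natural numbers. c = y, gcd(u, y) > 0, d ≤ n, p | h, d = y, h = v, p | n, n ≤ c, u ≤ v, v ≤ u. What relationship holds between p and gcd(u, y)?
p ≤ gcd(u, y)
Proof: v ≤ u and u ≤ v, thus v = u. Since h = v, h = u. From p | h, p | u. c = y and n ≤ c, therefore n ≤ y. d = y and d ≤ n, therefore y ≤ n. Since n ≤ y, n = y. Since p | n, p | y. p | u, so p | gcd(u, y). gcd(u, y) > 0, so p ≤ gcd(u, y).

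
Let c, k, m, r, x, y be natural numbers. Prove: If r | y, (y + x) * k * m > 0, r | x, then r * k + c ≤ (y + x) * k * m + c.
From r | y and r | x, r | y + x. Then r * k | (y + x) * k. Then r * k | (y + x) * k * m. From (y + x) * k * m > 0, r * k ≤ (y + x) * k * m. Then r * k + c ≤ (y + x) * k * m + c.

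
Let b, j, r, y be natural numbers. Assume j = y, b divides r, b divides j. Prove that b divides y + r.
Since j = y and b divides j, b divides y. b divides r, so b divides y + r.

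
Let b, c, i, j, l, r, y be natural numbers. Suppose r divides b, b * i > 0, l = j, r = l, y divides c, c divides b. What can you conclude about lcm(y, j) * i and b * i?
lcm(y, j) * i ≤ b * i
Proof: y divides c and c divides b, so y divides b. Since r = l and l = j, r = j. Because r divides b, j divides b. Since y divides b, lcm(y, j) divides b. Then lcm(y, j) * i divides b * i. b * i > 0, so lcm(y, j) * i ≤ b * i.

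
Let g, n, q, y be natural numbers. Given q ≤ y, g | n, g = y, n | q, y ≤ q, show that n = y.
g = y and g | n, therefore y | n. q ≤ y and y ≤ q, therefore q = y. Since n | q, n | y. y | n, so y = n. Then n = y.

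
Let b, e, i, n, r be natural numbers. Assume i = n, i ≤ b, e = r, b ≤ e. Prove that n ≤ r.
From e = r and b ≤ e, b ≤ r. i ≤ b, so i ≤ r. Since i = n, n ≤ r.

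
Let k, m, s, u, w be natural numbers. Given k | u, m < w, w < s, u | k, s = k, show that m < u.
k | u and u | k, hence k = u. Because s = k, s = u. From m < w and w < s, m < s. From s = u, m < u.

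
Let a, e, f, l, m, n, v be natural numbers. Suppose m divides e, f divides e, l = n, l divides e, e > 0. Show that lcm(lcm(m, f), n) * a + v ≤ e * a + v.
m divides e and f divides e, so lcm(m, f) divides e. From l = n and l divides e, n divides e. lcm(m, f) divides e, so lcm(lcm(m, f), n) divides e. Since e > 0, lcm(lcm(m, f), n) ≤ e. By multiplying by a non-negative, lcm(lcm(m, f), n) * a ≤ e * a. Then lcm(lcm(m, f), n) * a + v ≤ e * a + v.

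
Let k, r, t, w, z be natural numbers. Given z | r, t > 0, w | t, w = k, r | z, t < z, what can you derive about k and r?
k < r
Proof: Because z | r and r | z, z = r. w | t and t > 0, so w ≤ t. Since t < z, w < z. Since w = k, k < z. Since z = r, k < r.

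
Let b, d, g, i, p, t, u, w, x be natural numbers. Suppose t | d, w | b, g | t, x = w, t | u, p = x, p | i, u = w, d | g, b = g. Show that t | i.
t | d and d | g, so t | g. g | t, so g = t. b = g, so b = t. Because w | b, w | t. u = w and t | u, so t | w. w | t, so w = t. p = x and x = w, thus p = w. Since p | i, w | i. w = t, so t | i.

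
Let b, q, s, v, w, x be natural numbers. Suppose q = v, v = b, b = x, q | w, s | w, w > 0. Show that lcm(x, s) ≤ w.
v = b and b = x, so v = x. From q = v, q = x. Since q | w, x | w. Since s | w, lcm(x, s) | w. Since w > 0, lcm(x, s) ≤ w.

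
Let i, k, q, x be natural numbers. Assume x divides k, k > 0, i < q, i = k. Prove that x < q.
x divides k and k > 0, hence x ≤ k. From i = k and i < q, k < q. Since x ≤ k, x < q.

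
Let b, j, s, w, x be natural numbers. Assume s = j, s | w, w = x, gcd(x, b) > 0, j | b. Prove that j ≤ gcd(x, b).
s = j and s | w, therefore j | w. From w = x, j | x. j | b, so j | gcd(x, b). Since gcd(x, b) > 0, j ≤ gcd(x, b).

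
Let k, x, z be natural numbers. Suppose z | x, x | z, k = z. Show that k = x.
z | x and x | z, so z = x. Because k = z, k = x.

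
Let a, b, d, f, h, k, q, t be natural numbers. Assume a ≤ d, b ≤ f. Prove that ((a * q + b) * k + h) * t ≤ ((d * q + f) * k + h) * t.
a ≤ d. By multiplying by a non-negative, a * q ≤ d * q. b ≤ f, so a * q + b ≤ d * q + f. By multiplying by a non-negative, (a * q + b) * k ≤ (d * q + f) * k. Then (a * q + b) * k + h ≤ (d * q + f) * k + h. By multiplying by a non-negative, ((a * q + b) * k + h) * t ≤ ((d * q + f) * k + h) * t.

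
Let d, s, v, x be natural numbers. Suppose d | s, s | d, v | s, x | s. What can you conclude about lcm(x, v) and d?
lcm(x, v) | d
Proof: s | d and d | s, thus s = d. Since x | s and v | s, lcm(x, v) | s. Because s = d, lcm(x, v) | d.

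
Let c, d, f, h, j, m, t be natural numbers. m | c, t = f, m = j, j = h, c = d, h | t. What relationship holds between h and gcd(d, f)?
h | gcd(d, f)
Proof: Since m = j and j = h, m = h. Because c = d and m | c, m | d. m = h, so h | d. Because t = f and h | t, h | f. Since h | d, h | gcd(d, f).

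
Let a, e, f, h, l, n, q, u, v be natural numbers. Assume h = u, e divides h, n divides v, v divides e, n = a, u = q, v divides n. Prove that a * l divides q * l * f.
h = u and u = q, thus h = q. v divides n and n divides v, so v = n. Because v divides e, n divides e. Since e divides h, n divides h. h = q, so n divides q. n = a, so a divides q. Then a * l divides q * l. Then a * l divides q * l * f.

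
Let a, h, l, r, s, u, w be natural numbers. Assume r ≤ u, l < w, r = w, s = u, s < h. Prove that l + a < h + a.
Because r = w and r ≤ u, w ≤ u. l < w, so l < u. s = u and s < h, thus u < h. Since l < u, l < h. Then l + a < h + a.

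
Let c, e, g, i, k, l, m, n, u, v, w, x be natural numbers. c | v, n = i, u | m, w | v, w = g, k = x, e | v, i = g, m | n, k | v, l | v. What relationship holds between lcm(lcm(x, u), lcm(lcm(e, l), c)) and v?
lcm(lcm(x, u), lcm(lcm(e, l), c)) | v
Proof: Since k = x and k | v, x | v. From n = i and m | n, m | i. Because i = g, m | g. From u | m, u | g. w = g and w | v, therefore g | v. Because u | g, u | v. Since x | v, lcm(x, u) | v. From e | v and l | v, lcm(e, l) | v. c | v, so lcm(lcm(e, l), c) | v. Since lcm(x, u) | v, lcm(lcm(x, u), lcm(lcm(e, l), c)) | v.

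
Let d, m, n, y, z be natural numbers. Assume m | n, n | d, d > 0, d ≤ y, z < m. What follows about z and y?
z < y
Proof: m | n and n | d, thus m | d. d > 0, so m ≤ d. Since d ≤ y, m ≤ y. z < m, so z < y.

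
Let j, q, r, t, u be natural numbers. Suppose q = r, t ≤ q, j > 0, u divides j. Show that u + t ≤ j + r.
Since u divides j and j > 0, u ≤ j. q = r and t ≤ q, therefore t ≤ r. Since u ≤ j, u + t ≤ j + r.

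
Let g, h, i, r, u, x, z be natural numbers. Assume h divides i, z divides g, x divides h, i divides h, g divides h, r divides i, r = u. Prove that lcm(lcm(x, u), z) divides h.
i divides h and h divides i, so i = h. r = u and r divides i, thus u divides i. Since i = h, u divides h. Since x divides h, lcm(x, u) divides h. Because z divides g and g divides h, z divides h. Since lcm(x, u) divides h, lcm(lcm(x, u), z) divides h.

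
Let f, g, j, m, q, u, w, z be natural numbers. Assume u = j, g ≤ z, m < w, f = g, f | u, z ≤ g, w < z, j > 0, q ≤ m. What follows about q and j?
q < j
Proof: m < w and w < z, therefore m < z. Since q ≤ m, q < z. Because g ≤ z and z ≤ g, g = z. f = g, so f = z. Since u = j and f | u, f | j. Since j > 0, f ≤ j. f = z, so z ≤ j. q < z, so q < j.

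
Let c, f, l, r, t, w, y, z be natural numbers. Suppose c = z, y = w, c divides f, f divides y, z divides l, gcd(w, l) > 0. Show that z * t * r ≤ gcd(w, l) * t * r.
Because c divides f and f divides y, c divides y. Since y = w, c divides w. c = z, so z divides w. Because z divides l, z divides gcd(w, l). gcd(w, l) > 0, so z ≤ gcd(w, l). By multiplying by a non-negative, z * t ≤ gcd(w, l) * t. By multiplying by a non-negative, z * t * r ≤ gcd(w, l) * t * r.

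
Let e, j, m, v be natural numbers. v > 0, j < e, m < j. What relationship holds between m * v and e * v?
m * v < e * v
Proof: Since m < j and j < e, m < e. Because v > 0, m * v < e * v.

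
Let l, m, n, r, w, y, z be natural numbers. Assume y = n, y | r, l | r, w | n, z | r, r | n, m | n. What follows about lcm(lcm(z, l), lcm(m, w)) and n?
lcm(lcm(z, l), lcm(m, w)) | n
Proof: Since y = n and y | r, n | r. r | n, so r = n. z | r and l | r, hence lcm(z, l) | r. r = n, so lcm(z, l) | n. m | n and w | n, hence lcm(m, w) | n. lcm(z, l) | n, so lcm(lcm(z, l), lcm(m, w)) | n.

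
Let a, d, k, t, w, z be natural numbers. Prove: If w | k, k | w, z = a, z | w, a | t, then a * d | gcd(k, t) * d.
w | k and k | w, so w = k. Because z = a and z | w, a | w. Since w = k, a | k. Since a | t, a | gcd(k, t). Then a * d | gcd(k, t) * d.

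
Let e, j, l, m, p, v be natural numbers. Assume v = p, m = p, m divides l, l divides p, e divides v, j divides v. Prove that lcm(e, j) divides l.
m = p and m divides l, so p divides l. Since l divides p, p = l. v = p, so v = l. Since e divides v and j divides v, lcm(e, j) divides v. v = l, so lcm(e, j) divides l.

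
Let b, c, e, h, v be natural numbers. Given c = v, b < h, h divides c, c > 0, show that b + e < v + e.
From h divides c and c > 0, h ≤ c. From b < h, b < c. c = v, so b < v. Then b + e < v + e.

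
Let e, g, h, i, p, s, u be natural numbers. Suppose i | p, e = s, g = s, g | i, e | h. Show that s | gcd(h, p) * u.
e = s and e | h, therefore s | h. From g | i and i | p, g | p. g = s, so s | p. s | h, so s | gcd(h, p). Then s | gcd(h, p) * u.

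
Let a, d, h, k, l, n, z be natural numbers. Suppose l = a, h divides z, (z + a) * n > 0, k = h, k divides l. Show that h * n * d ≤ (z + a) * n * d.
l = a and k divides l, hence k divides a. k = h, so h divides a. Since h divides z, h divides z + a. Then h * n divides (z + a) * n. From (z + a) * n > 0, h * n ≤ (z + a) * n. By multiplying by a non-negative, h * n * d ≤ (z + a) * n * d.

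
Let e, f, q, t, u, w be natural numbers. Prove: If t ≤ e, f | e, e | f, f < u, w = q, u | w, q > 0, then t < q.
f | e and e | f, therefore f = e. From f < u, e < u. w = q and u | w, hence u | q. q > 0, so u ≤ q. Since e < u, e < q. t ≤ e, so t < q.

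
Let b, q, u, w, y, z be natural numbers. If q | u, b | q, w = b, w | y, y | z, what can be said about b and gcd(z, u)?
b | gcd(z, u)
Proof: Since w | y and y | z, w | z. w = b, so b | z. Since b | q and q | u, b | u. b | z, so b | gcd(z, u).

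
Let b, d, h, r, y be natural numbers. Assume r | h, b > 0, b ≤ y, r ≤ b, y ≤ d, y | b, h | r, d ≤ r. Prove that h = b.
h | r and r | h, so h = r. y | b and b > 0, hence y ≤ b. Since b ≤ y, y = b. From y ≤ d and d ≤ r, y ≤ r. Since y = b, b ≤ r. Since r ≤ b, r = b. Since h = r, h = b.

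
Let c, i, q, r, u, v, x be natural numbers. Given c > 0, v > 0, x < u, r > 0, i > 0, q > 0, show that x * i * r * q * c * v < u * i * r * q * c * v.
Since x < u and i > 0, by multiplying by a positive, x * i < u * i. Since r > 0, by multiplying by a positive, x * i * r < u * i * r. Since q > 0, by multiplying by a positive, x * i * r * q < u * i * r * q. Because c > 0, by multiplying by a positive, x * i * r * q * c < u * i * r * q * c. Since v > 0, by multiplying by a positive, x * i * r * q * c * v < u * i * r * q * c * v.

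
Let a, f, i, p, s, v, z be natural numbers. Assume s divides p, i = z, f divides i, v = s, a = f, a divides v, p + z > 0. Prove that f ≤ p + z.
a = f and a divides v, so f divides v. v = s, so f divides s. s divides p, so f divides p. i = z and f divides i, so f divides z. From f divides p, f divides p + z. Because p + z > 0, f ≤ p + z.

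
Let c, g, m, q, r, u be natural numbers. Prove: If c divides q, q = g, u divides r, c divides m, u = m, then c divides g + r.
From q = g and c divides q, c divides g. Because u = m and u divides r, m divides r. c divides m, so c divides r. Since c divides g, c divides g + r.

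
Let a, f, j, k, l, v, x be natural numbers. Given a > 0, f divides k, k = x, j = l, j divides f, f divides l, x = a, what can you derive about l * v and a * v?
l * v ≤ a * v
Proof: j = l and j divides f, thus l divides f. Since f divides l, f = l. k = x and x = a, so k = a. Since f divides k, f divides a. Since f = l, l divides a. a > 0, so l ≤ a. By multiplying by a non-negative, l * v ≤ a * v.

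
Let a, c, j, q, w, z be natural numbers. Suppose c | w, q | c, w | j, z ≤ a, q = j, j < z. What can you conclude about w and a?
w < a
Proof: q = j and q | c, so j | c. c | w, so j | w. Since w | j, j = w. Since j < z and z ≤ a, j < a. Because j = w, w < a.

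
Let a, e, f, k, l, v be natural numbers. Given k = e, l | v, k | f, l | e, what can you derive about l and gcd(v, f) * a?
l | gcd(v, f) * a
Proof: k = e and k | f, so e | f. l | e, so l | f. l | v, so l | gcd(v, f). Then l | gcd(v, f) * a.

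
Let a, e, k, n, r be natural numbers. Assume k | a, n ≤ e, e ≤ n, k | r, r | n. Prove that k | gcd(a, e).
n ≤ e and e ≤ n, hence n = e. Since k | r and r | n, k | n. Since n = e, k | e. From k | a, k | gcd(a, e).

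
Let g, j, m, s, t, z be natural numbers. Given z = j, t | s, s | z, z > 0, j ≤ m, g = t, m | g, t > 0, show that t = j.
t | s and s | z, hence t | z. Since z > 0, t ≤ z. Since z = j, t ≤ j. Because g = t and m | g, m | t. Because t > 0, m ≤ t. j ≤ m, so j ≤ t. t ≤ j, so t = j.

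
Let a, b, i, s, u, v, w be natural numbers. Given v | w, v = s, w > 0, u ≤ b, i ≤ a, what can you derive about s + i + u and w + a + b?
s + i + u ≤ w + a + b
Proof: From v | w and w > 0, v ≤ w. Since v = s, s ≤ w. i ≤ a and u ≤ b, hence i + u ≤ a + b. s ≤ w, so s + i + u ≤ w + a + b.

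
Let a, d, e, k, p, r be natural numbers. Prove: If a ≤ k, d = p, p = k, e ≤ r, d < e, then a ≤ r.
d = p and p = k, hence d = k. d < e and e ≤ r, so d < r. d = k, so k < r. a ≤ k, so a < r. Then a ≤ r.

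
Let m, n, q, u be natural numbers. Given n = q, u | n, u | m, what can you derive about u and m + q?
u | m + q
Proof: n = q and u | n, therefore u | q. u | m, so u | m + q.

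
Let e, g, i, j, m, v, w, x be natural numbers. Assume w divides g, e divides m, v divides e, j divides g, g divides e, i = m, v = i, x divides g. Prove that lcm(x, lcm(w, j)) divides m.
Since v = i and v divides e, i divides e. i = m, so m divides e. Since e divides m, e = m. w divides g and j divides g, therefore lcm(w, j) divides g. x divides g, so lcm(x, lcm(w, j)) divides g. Since g divides e, lcm(x, lcm(w, j)) divides e. Since e = m, lcm(x, lcm(w, j)) divides m.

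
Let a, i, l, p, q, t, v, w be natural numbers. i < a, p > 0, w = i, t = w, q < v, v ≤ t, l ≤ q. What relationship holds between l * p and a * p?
l * p < a * p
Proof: Since t = w and w = i, t = i. l ≤ q and q < v, thus l < v. v ≤ t, so l < t. Since t = i, l < i. i < a, so l < a. p > 0, so l * p < a * p.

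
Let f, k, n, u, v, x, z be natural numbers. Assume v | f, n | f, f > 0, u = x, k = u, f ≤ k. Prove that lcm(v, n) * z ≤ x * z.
Because v | f and n | f, lcm(v, n) | f. f > 0, so lcm(v, n) ≤ f. k = u and f ≤ k, hence f ≤ u. Because u = x, f ≤ x. From lcm(v, n) ≤ f, lcm(v, n) ≤ x. Then lcm(v, n) * z ≤ x * z.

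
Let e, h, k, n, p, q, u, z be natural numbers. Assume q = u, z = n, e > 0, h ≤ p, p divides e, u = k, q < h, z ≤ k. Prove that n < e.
q = u and u = k, thus q = k. Since q < h, k < h. z ≤ k, so z < h. Since h ≤ p, z < p. Since z = n, n < p. Since p divides e and e > 0, p ≤ e. n < p, so n < e.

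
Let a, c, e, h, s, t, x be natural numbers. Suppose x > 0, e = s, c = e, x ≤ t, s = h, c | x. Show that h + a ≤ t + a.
Since c = e and e = s, c = s. s = h, so c = h. From c | x and x > 0, c ≤ x. Since x ≤ t, c ≤ t. c = h, so h ≤ t. Then h + a ≤ t + a.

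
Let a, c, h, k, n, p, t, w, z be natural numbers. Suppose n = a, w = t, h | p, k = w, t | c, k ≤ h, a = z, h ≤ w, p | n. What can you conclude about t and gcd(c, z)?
t | gcd(c, z)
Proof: Since k = w and k ≤ h, w ≤ h. Since h ≤ w, h = w. From w = t, h = t. Since n = a and p | n, p | a. a = z, so p | z. From h | p, h | z. From h = t, t | z. Because t | c, t | gcd(c, z).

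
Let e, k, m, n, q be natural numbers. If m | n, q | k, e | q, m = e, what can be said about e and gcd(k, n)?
e | gcd(k, n)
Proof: Because e | q and q | k, e | k. m = e and m | n, so e | n. Since e | k, e | gcd(k, n).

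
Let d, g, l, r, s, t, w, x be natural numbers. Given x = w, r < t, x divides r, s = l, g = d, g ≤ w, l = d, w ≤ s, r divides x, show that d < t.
r divides x and x divides r, thus r = x. Because x = w, r = w. s = l and w ≤ s, therefore w ≤ l. Since l = d, w ≤ d. g = d and g ≤ w, thus d ≤ w. Since w ≤ d, w = d. Since r = w, r = d. r < t, so d < t.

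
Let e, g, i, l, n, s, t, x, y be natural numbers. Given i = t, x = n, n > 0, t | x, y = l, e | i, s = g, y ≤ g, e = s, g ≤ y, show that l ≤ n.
From g ≤ y and y ≤ g, g = y. y = l, so g = l. e = s and e | i, hence s | i. Since s = g, g | i. i = t, so g | t. Because x = n and t | x, t | n. g | t, so g | n. g = l, so l | n. n > 0, so l ≤ n.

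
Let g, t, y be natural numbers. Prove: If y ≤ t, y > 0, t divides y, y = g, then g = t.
t divides y and y > 0, thus t ≤ y. y ≤ t, so t = y. Since y = g, t = g. Then g = t.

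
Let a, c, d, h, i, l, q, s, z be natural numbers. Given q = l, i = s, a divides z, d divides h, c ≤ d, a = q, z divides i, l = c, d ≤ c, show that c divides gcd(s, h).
Since q = l and l = c, q = c. a = q and a divides z, so q divides z. q = c, so c divides z. Because i = s and z divides i, z divides s. Since c divides z, c divides s. d ≤ c and c ≤ d, so d = c. Because d divides h, c divides h. Because c divides s, c divides gcd(s, h).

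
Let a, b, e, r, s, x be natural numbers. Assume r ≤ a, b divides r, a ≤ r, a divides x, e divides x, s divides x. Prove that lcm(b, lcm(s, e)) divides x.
Because a ≤ r and r ≤ a, a = r. Since a divides x, r divides x. b divides r, so b divides x. s divides x and e divides x, therefore lcm(s, e) divides x. Because b divides x, lcm(b, lcm(s, e)) divides x.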